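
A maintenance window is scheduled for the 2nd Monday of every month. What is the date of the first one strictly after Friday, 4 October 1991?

14 October 1991

October 1991 starts on a Tuesday; its first Monday is the 7th, so the 2nd Monday is the 14th — 14 October 1991.
14 October 1991 is after 4 October 1991, so that is the next one.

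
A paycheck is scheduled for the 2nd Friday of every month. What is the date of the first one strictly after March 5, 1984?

March 9, 1984

March 1984 starts on a Thursday; its first Friday is the 2nd, so the 2nd Friday is the 9th — March 9, 1984.
March 9, 1984 is after March 5, 1984, so that is the next one.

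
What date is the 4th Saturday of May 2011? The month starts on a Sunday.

May 2011 begins on a Sunday, so the first Saturday is May 7 (6 days later).
The 4th Saturday is 3 weeks later: 7 + 21 = 28.

2011-05-28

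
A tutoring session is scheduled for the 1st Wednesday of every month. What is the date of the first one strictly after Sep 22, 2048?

Oct 7, 2048

Sep 2048 starts on a Tuesday, so its 1st Wednesday is Sep 2, 2048 (1 day in).
That is not after Sep 22, 2048, so look at Oct 2048.
Oct 2048 starts on a Thursday, so its 1st Wednesday is Oct 7, 2048 (6 days in).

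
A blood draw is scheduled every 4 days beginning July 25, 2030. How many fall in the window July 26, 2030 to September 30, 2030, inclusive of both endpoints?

16

Occurrences land 4·i days after July 25, 2030 for i = 0, 1, 2, …
July 26, 2030 is 1 day after the start; 1 ÷ 4 = 0 remainder 1; since the remainder is 1, round up to i = 1. First occurrence in the window: #2 on July 29, 2030 (1×4 = 4 days in).
September 30, 2030 is 67 days after the start; 67 ÷ 4 = 16 remainder 3. Last occurrence in the window: #17 on September 27, 2030.
Occurrences #2 through #17: 16 in total.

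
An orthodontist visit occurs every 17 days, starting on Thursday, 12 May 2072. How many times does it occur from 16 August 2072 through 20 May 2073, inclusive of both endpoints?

16

Occurrences land 17·i days after 12 May 2072 for i = 0, 1, 2, …
16 August 2072 is 96 days after the start; 96 ÷ 17 = 5 remainder 11; since the remainder is 11, round up to i = 6. First occurrence in the window: #7 on 22 August 2072 (6×17 = 102 days in).
20 May 2073 is 373 days after the start; 373 ÷ 17 = 21 remainder 16. Last occurrence in the window: #22 on 4 May 2073.
Occurrences #7 through #22: 16 in total.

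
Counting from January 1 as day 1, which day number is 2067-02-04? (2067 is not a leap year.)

Days in months before February: 31 = 31.
Plus 4 days into February → day 35.

35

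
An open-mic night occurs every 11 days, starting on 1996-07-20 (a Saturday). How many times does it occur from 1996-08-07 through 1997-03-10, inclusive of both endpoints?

20

Occurrences land 11·i days after 1996-07-20 for i = 0, 1, 2, …
1996-08-07 is 18 days after the start; 18 ÷ 11 = 1 remainder 7; since the remainder is 7, round up to i = 2. First occurrence in the window: #3 on 1996-08-11 (2×11 = 22 days in).
1997-03-10 is 233 days after the start; 233 ÷ 11 = 21 remainder 2. Last occurrence in the window: #22 on 1997-03-08.
Occurrences #3 through #22: 20 in total.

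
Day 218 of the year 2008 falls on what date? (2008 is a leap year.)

August 5, 2008

January has 31 days (218 − 31 = 187 remain).
February has 29 days (187 − 29 = 158 remain).
March has 31 days (158 − 31 = 127 remain).
April has 30 days (127 − 30 = 97 remain).
May has 31 days (97 − 31 = 66 remain).
June has 30 days (66 − 30 = 36 remain).
July has 31 days (36 − 31 = 5 remain).
5 into August → August 5.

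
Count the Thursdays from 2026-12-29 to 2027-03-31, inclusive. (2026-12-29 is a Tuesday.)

2026-12-29 is a Tuesday; the first Thursday on or after it is 2026-12-31 (2 days later).
From 2026-12-31 to 2027-03-31: 0 + 31 + 28 + 31 = 90 days (rest of December, January, February, March).
90 ÷ 7 = 12 full weeks with remainder 6, so 12 more Thursdays after the first → 13.

13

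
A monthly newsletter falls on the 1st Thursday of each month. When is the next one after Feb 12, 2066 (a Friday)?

Mar 4, 2066

Feb 2066 starts on a Monday, so its 1st Thursday is Feb 4, 2066 (3 days in).
That is not after Feb 12, 2066, so look at Mar 2066.
Mar 2066 starts on a Monday, so its 1st Thursday is Mar 4, 2066 (3 days in).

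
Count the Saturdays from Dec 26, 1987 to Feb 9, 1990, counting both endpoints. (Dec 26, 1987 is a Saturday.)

111

Dec 26, 1987 is a Saturday; the first Saturday on or after it is Dec 26, 1987.
From Dec 26, 1987 to Feb 9, 1990: 5 + 366 + 365 + 40 = 776 days (rest of 1987, 1988, 1989, to Feb 9, 1990 in 1990).
776 ÷ 7 = 110 full weeks with remainder 6, so 110 more Saturdays after the first → 111.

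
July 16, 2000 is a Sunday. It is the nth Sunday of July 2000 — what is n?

3rd

Day 16 falls in week ⌈16/7⌉ of the month.
Days 1–7 hold the 1st Sunday, 8–14 the 2nd, 15–21 the 3rd, 22–28 the 4th, 29–31 the 5th.
16 is in the range for the 3rd.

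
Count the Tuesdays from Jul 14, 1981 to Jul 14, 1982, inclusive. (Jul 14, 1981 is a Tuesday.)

53

Jul 14, 1981 is a Tuesday; the first Tuesday on or after it is Jul 14, 1981.
From Jul 14, 1981 to Jul 14, 1982: 170 + 195 = 365 days (rest of 1981, to Jul 14, 1982 in 1982).
365 ÷ 7 = 52 full weeks with remainder 1, so 52 more Tuesdays after the first → 53.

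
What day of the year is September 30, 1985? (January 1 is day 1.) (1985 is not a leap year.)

Days in months before September: 31 + 28 + 31 + 30 + 31 + 30 + 31 + 31 = 243.
Plus 30 days into September → day 273.

273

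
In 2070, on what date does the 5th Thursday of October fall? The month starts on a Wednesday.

October 2070 begins on a Wednesday, so the first Thursday is October 2 (1 day later).
The 5th Thursday is 4 weeks later: 2 + 28 = 30.

2070-10-30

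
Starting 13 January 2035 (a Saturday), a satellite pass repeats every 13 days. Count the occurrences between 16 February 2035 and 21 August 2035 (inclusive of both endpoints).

Occurrences land 13·i days after 13 January 2035 for i = 0, 1, 2, …
16 February 2035 is 34 days after the start; 34 ÷ 13 = 2 remainder 8; since the remainder is 8, round up to i = 3. First occurrence in the window: #4 on 21 February 2035 (3×13 = 39 days in).
21 August 2035 is 220 days after the start; 220 ÷ 13 = 16 remainder 12. Last occurrence in the window: #17 on 9 August 2035.
Occurrences #4 through #17: 14 in total.

14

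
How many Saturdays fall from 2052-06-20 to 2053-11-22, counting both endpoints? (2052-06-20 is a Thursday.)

75

2052-06-20 is a Thursday; the first Saturday on or after it is 2052-06-22 (2 days later).
From 2052-06-22 to 2053-11-22: 192 + 326 = 518 days (rest of 2052, to 2053-11-22 in 2053).
518 ÷ 7 = 74 full weeks with remainder 0, so 74 more Saturdays after the first → 75.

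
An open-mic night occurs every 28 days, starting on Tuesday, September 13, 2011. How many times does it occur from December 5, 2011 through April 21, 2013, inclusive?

Occurrences land 28·i days after September 13, 2011 for i = 0, 1, 2, …
December 5, 2011 is 83 days after the start; 83 ÷ 28 = 2 remainder 27; since the remainder is 27, round up to i = 3. First occurrence in the window: #4 on December 6, 2011 (3×28 = 84 days in).
April 21, 2013 is 586 days after the start; 586 ÷ 28 = 20 remainder 26. Last occurrence in the window: #21 on March 26, 2013.
Occurrences #4 through #21: 18 in total.

18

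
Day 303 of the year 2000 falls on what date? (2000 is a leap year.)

Oct 29, 2000

Jan has 31 days (303 − 31 = 272 remain).
Feb has 29 days (272 − 29 = 243 remain).
Mar has 31 days (243 − 31 = 212 remain).
Apr has 30 days (212 − 30 = 182 remain).
May has 31 days (182 − 31 = 151 remain).
Jun has 30 days (151 − 30 = 121 remain).
Jul has 31 days (121 − 31 = 90 remain).
Aug has 31 days (90 − 31 = 59 remain).
Sep has 30 days (59 − 30 = 29 remain).
29 into Oct → Oct 29.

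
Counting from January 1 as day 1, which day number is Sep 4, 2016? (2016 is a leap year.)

248

Days in months before Sep: 31 + 29 + 31 + 30 + 31 + 30 + 31 + 31 = 244.
Plus 4 days into Sep → day 248.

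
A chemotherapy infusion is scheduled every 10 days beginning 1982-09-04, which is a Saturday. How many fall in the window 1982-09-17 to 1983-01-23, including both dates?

Occurrences land 10·i days after 1982-09-04 for i = 0, 1, 2, …
1982-09-17 is 13 days after the start; 13 ÷ 10 = 1 remainder 3; since the remainder is 3, round up to i = 2. First occurrence in the window: #3 on 1982-09-24 (2×10 = 20 days in).
1983-01-23 is 141 days after the start; 141 ÷ 10 = 14 remainder 1. Last occurrence in the window: #15 on 1983-01-22.
Occurrences #3 through #15: 13 in total.

13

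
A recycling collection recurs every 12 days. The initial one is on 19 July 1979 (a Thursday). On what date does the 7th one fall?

The 7th occurrence is 6 intervals after the first: 6 × 12 = 72 days after 19 July 1979.
July has 31 days — 12 days to the end of July leaves 60.
August has 31 days (29 left).
29 days into September → 29 September 1979.

29 September 1979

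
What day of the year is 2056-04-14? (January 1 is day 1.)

Days in months before April: 31 + 29 + 31 = 91.
Plus 14 days into April → day 105.

105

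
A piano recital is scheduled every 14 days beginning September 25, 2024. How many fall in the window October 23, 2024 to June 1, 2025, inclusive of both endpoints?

16

Occurrences land 14·i days after September 25, 2024 for i = 0, 1, 2, …
October 23, 2024 is 28 days after the start; 28 ÷ 14 = 2 remainder 0. First occurrence in the window: #3 on October 23, 2024 (2×14 = 28 days in).
June 1, 2025 is 249 days after the start; 249 ÷ 14 = 17 remainder 11. Last occurrence in the window: #18 on May 21, 2025.
Occurrences #3 through #18: 16 in total.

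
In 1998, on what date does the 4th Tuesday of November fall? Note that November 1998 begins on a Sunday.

1998-11-24

November 1998 begins on a Sunday, so the first Tuesday is November 3 (2 days later).
The 4th Tuesday is 3 weeks later: 3 + 21 = 24.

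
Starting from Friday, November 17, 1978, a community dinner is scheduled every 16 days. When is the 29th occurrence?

February 8, 1980

The 29th occurrence is 28 intervals after the first: 28 × 16 = 448 days after November 17, 1978.
November has 30 days — 13 days to the end of November leaves 435.
From end of November to end of 1978 is 31 days (404 left).
1979 has 365 days (39 left).
January has 31 days (8 left).
8 days into February → February 8, 1980.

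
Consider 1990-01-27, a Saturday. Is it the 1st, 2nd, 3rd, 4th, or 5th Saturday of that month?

Day 27 falls in week ⌈27/7⌉ of the month.
Days 1–7 hold the 1st Saturday, 8–14 the 2nd, 15–21 the 3rd, 22–28 the 4th, 29–31 the 5th.
27 is in the range for the 4th.

4th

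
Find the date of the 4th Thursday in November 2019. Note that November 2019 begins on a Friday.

November 2019 begins on a Friday, so the first Thursday is November 7 (6 days later).
The 4th Thursday is 3 weeks later: 7 + 21 = 28.

November 28, 2019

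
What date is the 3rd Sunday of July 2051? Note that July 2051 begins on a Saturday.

July 2051 begins on a Saturday, so the first Sunday is July 2 (1 day later).
The 3rd Sunday is 2 weeks later: 2 + 14 = 16.

July 16, 2051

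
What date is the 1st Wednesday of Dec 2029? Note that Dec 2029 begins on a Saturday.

Dec 2029 begins on a Saturday, so the first Wednesday is Dec 5 (4 days later).

Dec 5, 2029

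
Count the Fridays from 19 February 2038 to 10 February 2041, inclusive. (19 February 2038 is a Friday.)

156

19 February 2038 is a Friday; the first Friday on or after it is 19 February 2038.
From 19 February 2038 to 10 February 2041: 315 + 365 + 366 + 41 = 1087 days (rest of 2038, 2039, 2040, to 10 February 2041 in 2041).
1087 ÷ 7 = 155 full weeks with remainder 2, so 155 more Fridays after the first → 156.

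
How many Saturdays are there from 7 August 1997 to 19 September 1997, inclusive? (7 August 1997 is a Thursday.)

7 August 1997 is a Thursday; the first Saturday on or after it is 9 August 1997 (2 days later).
From 9 August 1997 to 19 September 1997: 22 + 19 = 41 days (rest of August, September).
41 ÷ 7 = 5 full weeks with remainder 6, so 5 more Saturdays after the first → 6.

6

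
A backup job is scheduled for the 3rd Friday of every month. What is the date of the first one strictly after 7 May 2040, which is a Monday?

18 May 2040

May 2040 starts on a Tuesday; its first Friday is the 4th, so the 3rd Friday is the 18th — 18 May 2040.
18 May 2040 is after 7 May 2040, so that is the next one.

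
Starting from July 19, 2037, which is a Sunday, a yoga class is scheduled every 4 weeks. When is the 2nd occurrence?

August 16, 2037

The 2nd occurrence is 1 interval after the first: 1 × 28 = 28 days after July 19, 2037.
July has 31 days — 12 days to the end of July leaves 16.
16 days into August → August 16, 2037.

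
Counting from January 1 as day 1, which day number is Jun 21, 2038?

172

Days in months before Jun: 31 + 28 + 31 + 30 + 31 = 151.
Plus 21 days into Jun → day 172.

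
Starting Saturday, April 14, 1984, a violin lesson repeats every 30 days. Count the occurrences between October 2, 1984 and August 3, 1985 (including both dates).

Occurrences land 30·i days after April 14, 1984 for i = 0, 1, 2, …
October 2, 1984 is 171 days after the start; 171 ÷ 30 = 5 remainder 21; since the remainder is 21, round up to i = 6. First occurrence in the window: #7 on October 11, 1984 (6×30 = 180 days in).
August 3, 1985 is 476 days after the start; 476 ÷ 30 = 15 remainder 26. Last occurrence in the window: #16 on July 8, 1985.
Occurrences #7 through #16: 10 in total.

10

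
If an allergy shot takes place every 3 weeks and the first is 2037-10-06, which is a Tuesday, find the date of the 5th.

The 5th occurrence is 4 intervals after the first: 4 × 21 = 84 days after 2037-10-06.
October has 31 days — 25 days to the end of October leaves 59.
November has 30 days (29 left).
29 days into December → 2037-12-29.

2037-12-29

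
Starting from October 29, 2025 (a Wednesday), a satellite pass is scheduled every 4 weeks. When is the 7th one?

April 15, 2026

The 7th occurrence is 6 intervals after the first: 6 × 28 = 168 days after October 29, 2025.
October has 31 days — 2 days to the end of October leaves 166.
November has 30 days (136 left).
December has 31 days (105 left).
January has 31 days (74 left).
February has 28 days (46 left).
March has 31 days (15 left).
15 days into April → April 15, 2026.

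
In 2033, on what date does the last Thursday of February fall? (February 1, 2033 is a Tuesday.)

February 2033 begins on a Tuesday, so the first Thursday is February 3 (2 days later).
February 2033 has 28 days. Adding weeks: 3, 10, 17, 24 — the last one ≤ 28 is the 24th.

24 February 2033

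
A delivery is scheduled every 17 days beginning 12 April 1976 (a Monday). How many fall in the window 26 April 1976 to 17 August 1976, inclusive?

Occurrences land 17·i days after 12 April 1976 for i = 0, 1, 2, …
26 April 1976 is 14 days after the start; 14 ÷ 17 = 0 remainder 14; since the remainder is 14, round up to i = 1. First occurrence in the window: #2 on 29 April 1976 (1×17 = 17 days in).
17 August 1976 is 127 days after the start; 127 ÷ 17 = 7 remainder 8. Last occurrence in the window: #8 on 9 August 1976.
Occurrences #2 through #8: 7 in total.

7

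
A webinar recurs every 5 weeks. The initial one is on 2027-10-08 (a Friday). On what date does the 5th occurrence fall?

The 5th occurrence is 4 intervals after the first: 4 × 35 = 140 days after 2027-10-08.
October has 31 days — 23 days to the end of October leaves 117.
November has 30 days (87 left).
December has 31 days (56 left).
January has 31 days (25 left).
25 days into February → 2028-02-25.

2028-02-25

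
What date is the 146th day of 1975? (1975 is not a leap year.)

26 May 1975

January has 31 days (146 − 31 = 115 remain).
February has 28 days (115 − 28 = 87 remain).
March has 31 days (87 − 31 = 56 remain).
April has 30 days (56 − 30 = 26 remain).
26 into May → May 26.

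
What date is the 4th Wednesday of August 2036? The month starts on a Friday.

27 August 2036

August 2036 begins on a Friday, so the first Wednesday is August 6 (5 days later).
The 4th Wednesday is 3 weeks later: 6 + 21 = 27.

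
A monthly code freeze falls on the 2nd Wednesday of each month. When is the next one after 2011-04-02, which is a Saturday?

2011-04-13

April 2011 starts on a Friday; its first Wednesday is the 6th, so the 2nd Wednesday is the 13th — 2011-04-13.
2011-04-13 is after 2011-04-02, so that is the next one.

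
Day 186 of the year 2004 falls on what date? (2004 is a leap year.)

Jan has 31 days (186 − 31 = 155 remain).
Feb has 29 days (155 − 29 = 126 remain).
Mar has 31 days (126 − 31 = 95 remain).
Apr has 30 days (95 − 30 = 65 remain).
May has 31 days (65 − 31 = 34 remain).
Jun has 30 days (34 − 30 = 4 remain).
4 into Jul → Jul 4.

Jul 4, 2004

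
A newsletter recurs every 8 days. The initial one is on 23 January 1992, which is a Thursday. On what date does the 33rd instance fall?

The 33rd occurrence is 32 intervals after the first: 32 × 8 = 256 days after 23 January 1992.
January has 31 days — 8 days to the end of January leaves 248.
February has 29 days (219 left).
March has 31 days (188 left).
April has 30 days (158 left).
May has 31 days (127 left).
June has 30 days (97 left).
July has 31 days (66 left).
August has 31 days (35 left).
September has 30 days (5 left).
5 days into October → 5 October 1992.

5 October 1992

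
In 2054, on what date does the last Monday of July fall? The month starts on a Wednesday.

2054-07-27

July 2054 begins on a Wednesday, so the first Monday is July 6 (5 days later).
July 2054 has 31 days. Adding weeks: 6, 13, 20, 27 — the last one ≤ 31 is the 27th.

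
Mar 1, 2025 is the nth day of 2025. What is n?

Days in months before Mar: 31 + 28 = 59.
Plus 1 day into Mar → day 60.

60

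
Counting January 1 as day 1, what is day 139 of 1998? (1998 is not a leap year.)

January has 31 days (139 − 31 = 108 remain).
February has 28 days (108 − 28 = 80 remain).
March has 31 days (80 − 31 = 49 remain).
April has 30 days (49 − 30 = 19 remain).
19 into May → May 19.

1998-05-19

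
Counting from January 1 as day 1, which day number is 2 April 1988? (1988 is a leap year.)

Days in months before April: 31 + 29 + 31 = 91.
Plus 2 days into April → day 93.

93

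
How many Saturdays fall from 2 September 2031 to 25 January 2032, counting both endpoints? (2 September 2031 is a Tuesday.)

21

2 September 2031 is a Tuesday; the first Saturday on or after it is 6 September 2031 (4 days later).
From 6 September 2031 to 25 January 2032: 24 + 31 + 30 + 31 + 25 = 141 days (rest of September, October, November, December, January).
141 ÷ 7 = 20 full weeks with remainder 1, so 20 more Saturdays after the first → 21.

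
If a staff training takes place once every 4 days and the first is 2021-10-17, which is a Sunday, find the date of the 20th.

2022-01-01

The 20th occurrence is 19 intervals after the first: 19 × 4 = 76 days after 2021-10-17.
October has 31 days — 14 days to the end of October leaves 62.
November has 30 days (32 left).
December has 31 days (1 left).
1 day into January → 2022-01-01.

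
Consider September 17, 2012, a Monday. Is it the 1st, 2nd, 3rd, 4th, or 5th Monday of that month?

3rd

Day 17 falls in week ⌈17/7⌉ of the month.
Days 1–7 hold the 1st Monday, 8–14 the 2nd, 15–21 the 3rd, 22–28 the 4th, 29–31 the 5th.
17 is in the range for the 3rd.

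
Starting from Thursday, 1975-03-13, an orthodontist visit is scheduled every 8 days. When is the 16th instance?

1975-07-11

The 16th occurrence is 15 intervals after the first: 15 × 8 = 120 days after 1975-03-13.
March has 31 days — 18 days to the end of March leaves 102.
April has 30 days (72 left).
May has 31 days (41 left).
June has 30 days (11 left).
11 days into July → 1975-07-11.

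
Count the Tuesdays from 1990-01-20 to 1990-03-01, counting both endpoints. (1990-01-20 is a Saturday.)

6

1990-01-20 is a Saturday; the first Tuesday on or after it is 1990-01-23 (3 days later).
From 1990-01-23 to 1990-03-01: 8 + 28 + 1 = 37 days (rest of January, February, March).
37 ÷ 7 = 5 full weeks with remainder 2, so 5 more Tuesdays after the first → 6.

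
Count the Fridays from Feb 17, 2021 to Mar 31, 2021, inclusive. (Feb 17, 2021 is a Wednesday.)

Feb 17, 2021 is a Wednesday; the first Friday on or after it is Feb 19, 2021 (2 days later).
From Feb 19, 2021 to Mar 31, 2021: 9 + 31 = 40 days (rest of Feb, Mar).
40 ÷ 7 = 5 full weeks with remainder 5, so 5 more Fridays after the first → 6.

6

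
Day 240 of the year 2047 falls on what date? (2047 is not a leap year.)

28 August 2047

January has 31 days (240 − 31 = 209 remain).
February has 28 days (209 − 28 = 181 remain).
March has 31 days (181 − 31 = 150 remain).
April has 30 days (150 − 30 = 120 remain).
May has 31 days (120 − 31 = 89 remain).
June has 30 days (89 − 30 = 59 remain).
July has 31 days (59 − 31 = 28 remain).
28 into August → August 28.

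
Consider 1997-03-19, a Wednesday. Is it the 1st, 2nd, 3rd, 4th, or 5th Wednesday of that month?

3rd

Day 19 falls in week ⌈19/7⌉ of the month.
Days 1–7 hold the 1st Wednesday, 8–14 the 2nd, 15–21 the 3rd, 22–28 the 4th, 29–31 the 5th.
19 is in the range for the 3rd.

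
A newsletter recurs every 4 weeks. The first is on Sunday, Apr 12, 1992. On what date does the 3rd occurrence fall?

The 3rd occurrence is 2 intervals after the first: 2 × 28 = 56 days after Apr 12, 1992.
Apr has 30 days — 18 days to the end of Apr leaves 38.
May has 31 days (7 left).
7 days into Jun → Jun 7, 1992.

Jun 7, 1992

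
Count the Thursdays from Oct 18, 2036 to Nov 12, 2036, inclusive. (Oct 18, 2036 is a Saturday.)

3

Oct 18, 2036 is a Saturday; the first Thursday on or after it is Oct 23, 2036 (5 days later).
From Oct 23, 2036 to Nov 12, 2036: 8 + 12 = 20 days (rest of Oct, Nov).
20 ÷ 7 = 2 full weeks with remainder 6, so 2 more Thursdays after the first → 3.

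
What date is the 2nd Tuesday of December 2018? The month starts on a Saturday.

December 2018 begins on a Saturday, so the first Tuesday is December 4 (3 days later).
The 2nd Tuesday is 1 weeks later: 4 + 7 = 11.

December 11, 2018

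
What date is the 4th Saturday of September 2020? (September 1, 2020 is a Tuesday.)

September 2020 begins on a Tuesday, so the first Saturday is September 5 (4 days later).
The 4th Saturday is 3 weeks later: 5 + 21 = 26.

September 26, 2020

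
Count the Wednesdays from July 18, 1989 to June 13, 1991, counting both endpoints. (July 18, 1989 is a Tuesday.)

July 18, 1989 is a Tuesday; the first Wednesday on or after it is July 19, 1989 (1 day later).
From July 19, 1989 to June 13, 1991: 165 + 365 + 164 = 694 days (rest of 1989, 1990, to June 13, 1991 in 1991).
694 ÷ 7 = 99 full weeks with remainder 1, so 99 more Wednesdays after the first → 100.

100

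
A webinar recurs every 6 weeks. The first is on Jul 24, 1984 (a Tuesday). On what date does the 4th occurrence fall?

The 4th occurrence is 3 intervals after the first: 3 × 42 = 126 days after Jul 24, 1984.
Jul has 31 days — 7 days to the end of Jul leaves 119.
Aug has 31 days (88 left).
Sep has 30 days (58 left).
Oct has 31 days (27 left).
27 days into Nov → Nov 27, 1984.

Nov 27, 1984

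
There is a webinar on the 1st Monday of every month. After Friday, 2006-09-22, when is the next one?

September 2006 starts on a Friday, so its 1st Monday is 2006-09-04 (3 days in).
That is not after 2006-09-22, so look at October 2006.
October 2006 starts on a Sunday, so its 1st Monday is 2006-10-02 (1 day in).

2006-10-02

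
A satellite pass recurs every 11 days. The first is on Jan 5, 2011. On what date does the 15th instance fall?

The 15th occurrence is 14 intervals after the first: 14 × 11 = 154 days after Jan 5, 2011.
Jan has 31 days — 26 days to the end of Jan leaves 128.
Feb has 28 days (100 left).
Mar has 31 days (69 left).
Apr has 30 days (39 left).
May has 31 days (8 left).
8 days into Jun → Jun 8, 2011.

Jun 8, 2011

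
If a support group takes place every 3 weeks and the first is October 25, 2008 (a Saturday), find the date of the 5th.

The 5th occurrence is 4 intervals after the first: 4 × 21 = 84 days after October 25, 2008.
October has 31 days — 6 days to the end of October leaves 78.
November has 30 days (48 left).
December has 31 days (17 left).
17 days into January → January 17, 2009.

January 17, 2009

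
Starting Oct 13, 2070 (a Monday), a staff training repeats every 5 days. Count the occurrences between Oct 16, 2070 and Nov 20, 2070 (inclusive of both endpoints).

7

Occurrences land 5·i days after Oct 13, 2070 for i = 0, 1, 2, …
Oct 16, 2070 is 3 days after the start; 3 ÷ 5 = 0 remainder 3; since the remainder is 3, round up to i = 1. First occurrence in the window: #2 on Oct 18, 2070 (1×5 = 5 days in).
Nov 20, 2070 is 38 days after the start; 38 ÷ 5 = 7 remainder 3. Last occurrence in the window: #8 on Nov 17, 2070.
Occurrences #2 through #8: 7 in total.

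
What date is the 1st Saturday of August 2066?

The first Saturday of August 2066 is August 7.

7 August 2066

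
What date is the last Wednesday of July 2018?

The first Wednesday of July 2018 is July 4.
July 2018 has 31 days. Adding weeks: 4, 11, 18, 25 — the last one ≤ 31 is the 25th.

2018-07-25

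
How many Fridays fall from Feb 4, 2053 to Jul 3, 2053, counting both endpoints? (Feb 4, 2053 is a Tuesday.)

21

Feb 4, 2053 is a Tuesday; the first Friday on or after it is Feb 7, 2053 (3 days later).
From Feb 7, 2053 to Jul 3, 2053: 21 + 31 + 30 + 31 + 30 + 3 = 146 days (rest of Feb, Mar, Apr, May, Jun, Jul).
146 ÷ 7 = 20 full weeks with remainder 6, so 20 more Fridays after the first → 21.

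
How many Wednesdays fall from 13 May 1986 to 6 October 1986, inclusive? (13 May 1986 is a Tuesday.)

13 May 1986 is a Tuesday; the first Wednesday on or after it is 14 May 1986 (1 day later).
From 14 May 1986 to 6 October 1986: 17 + 30 + 31 + 31 + 30 + 6 = 145 days (rest of May, June, July, August, September, October).
145 ÷ 7 = 20 full weeks with remainder 5, so 20 more Wednesdays after the first → 21.

21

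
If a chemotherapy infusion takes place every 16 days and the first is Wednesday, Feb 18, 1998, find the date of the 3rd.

Mar 22, 1998

The 3rd occurrence is 2 intervals after the first: 2 × 16 = 32 days after Feb 18, 1998.
Feb has 28 days — 10 days to the end of Feb leaves 22.
22 days into Mar → Mar 22, 1998.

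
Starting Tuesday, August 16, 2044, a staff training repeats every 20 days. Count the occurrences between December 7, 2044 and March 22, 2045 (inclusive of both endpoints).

Occurrences land 20·i days after August 16, 2044 for i = 0, 1, 2, …
December 7, 2044 is 113 days after the start; 113 ÷ 20 = 5 remainder 13; since the remainder is 13, round up to i = 6. First occurrence in the window: #7 on December 14, 2044 (6×20 = 120 days in).
March 22, 2045 is 218 days after the start; 218 ÷ 20 = 10 remainder 18. Last occurrence in the window: #11 on March 4, 2045.
Occurrences #7 through #11: 5 in total.

5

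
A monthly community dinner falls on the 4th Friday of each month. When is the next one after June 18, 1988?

June 24, 1988

June 1988 starts on a Wednesday; its first Friday is the 3rd, so the 4th Friday is the 24th — June 24, 1988.
June 24, 1988 is after June 18, 1988, so that is the next one.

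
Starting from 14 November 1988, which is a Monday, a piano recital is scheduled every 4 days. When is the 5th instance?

30 November 1988

The 5th occurrence is 4 intervals after the first: 4 × 4 = 16 days after 14 November 1988.
16 days later is 30 November 1988.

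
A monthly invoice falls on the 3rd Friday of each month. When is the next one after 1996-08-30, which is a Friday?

August 1996 starts on a Thursday; its first Friday is the 2nd, so the 3rd Friday is the 16th — 1996-08-16.
That is not after 1996-08-30, so look at September 1996.
September 1996 starts on a Sunday; its first Friday is the 6th, so the 3rd Friday is the 20th — 1996-09-20.

1996-09-20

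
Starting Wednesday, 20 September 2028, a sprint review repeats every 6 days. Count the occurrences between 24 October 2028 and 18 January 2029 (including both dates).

15

Occurrences land 6·i days after 20 September 2028 for i = 0, 1, 2, …
24 October 2028 is 34 days after the start; 34 ÷ 6 = 5 remainder 4; since the remainder is 4, round up to i = 6. First occurrence in the window: #7 on 26 October 2028 (6×6 = 36 days in).
18 January 2029 is 120 days after the start; 120 ÷ 6 = 20 remainder 0. Last occurrence in the window: #21 on 18 January 2029.
Occurrences #7 through #21: 15 in total.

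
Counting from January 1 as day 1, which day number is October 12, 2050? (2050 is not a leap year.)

Days in months before October: 31 + 28 + 31 + 30 + 31 + 30 + 31 + 31 + 30 = 273.
Plus 12 days into October → day 285.

285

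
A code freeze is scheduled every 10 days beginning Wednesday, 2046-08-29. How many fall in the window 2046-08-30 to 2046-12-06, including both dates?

9

Occurrences land 10·i days after 2046-08-29 for i = 0, 1, 2, …
2046-08-30 is 1 day after the start; 1 ÷ 10 = 0 remainder 1; since the remainder is 1, round up to i = 1. First occurrence in the window: #2 on 2046-09-08 (1×10 = 10 days in).
2046-12-06 is 99 days after the start; 99 ÷ 10 = 9 remainder 9. Last occurrence in the window: #10 on 2046-11-27.
Occurrences #2 through #10: 9 in total.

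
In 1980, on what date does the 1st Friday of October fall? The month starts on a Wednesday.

1980-10-03

October 1980 begins on a Wednesday, so the first Friday is October 3 (2 days later).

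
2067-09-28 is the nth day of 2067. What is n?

271

Days in months before September: 31 + 28 + 31 + 30 + 31 + 30 + 31 + 31 = 243.
Plus 28 days into September → day 271.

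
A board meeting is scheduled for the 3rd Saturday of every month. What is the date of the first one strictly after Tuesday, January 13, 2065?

January 17, 2065

January 2065 starts on a Thursday; its first Saturday is the 3rd, so the 3rd Saturday is the 17th — January 17, 2065.
January 17, 2065 is after January 13, 2065, so that is the next one.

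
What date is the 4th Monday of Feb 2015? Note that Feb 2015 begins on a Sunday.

Feb 23, 2015

Feb 2015 begins on a Sunday, so the first Monday is Feb 2 (1 day later).
The 4th Monday is 3 weeks later: 2 + 21 = 23.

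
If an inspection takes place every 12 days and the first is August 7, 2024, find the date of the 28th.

The 28th occurrence is 27 intervals after the first: 27 × 12 = 324 days after August 7, 2024.
August has 31 days — 24 days to the end of August leaves 300.
September has 30 days (270 left).
October has 31 days (239 left).
November has 30 days (209 left).
December has 31 days (178 left).
January has 31 days (147 left).
February has 28 days (119 left).
March has 31 days (88 left).
April has 30 days (58 left).
May has 31 days (27 left).
27 days into June → June 27, 2025.

June 27, 2025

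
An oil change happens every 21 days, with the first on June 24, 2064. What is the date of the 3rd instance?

The 3rd occurrence is 2 intervals after the first: 2 × 21 = 42 days after June 24, 2064.
June has 30 days — 6 days to the end of June leaves 36.
July has 31 days (5 left).
5 days into August → August 5, 2064.

August 5, 2064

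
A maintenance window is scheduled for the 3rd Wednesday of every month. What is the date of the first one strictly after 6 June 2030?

June 2030 starts on a Saturday; its first Wednesday is the 5th, so the 3rd Wednesday is the 19th — 19 June 2030.
19 June 2030 is after 6 June 2030, so that is the next one.

19 June 2030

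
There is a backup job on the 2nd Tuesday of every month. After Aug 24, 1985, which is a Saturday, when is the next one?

Sep 10, 1985

Aug 1985 starts on a Thursday; its first Tuesday is the 6th, so the 2nd Tuesday is the 13th — Aug 13, 1985.
That is not after Aug 24, 1985, so look at Sep 1985.
Sep 1985 starts on a Sunday; its first Tuesday is the 3rd, so the 2nd Tuesday is the 10th — Sep 10, 1985.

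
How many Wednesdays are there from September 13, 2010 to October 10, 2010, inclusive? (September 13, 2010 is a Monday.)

September 13, 2010 is a Monday; the first Wednesday on or after it is September 15, 2010 (2 days later).
From September 15, 2010 to October 10, 2010: 15 + 10 = 25 days (rest of September, October).
25 ÷ 7 = 3 full weeks with remainder 4, so 3 more Wednesdays after the first → 4.

4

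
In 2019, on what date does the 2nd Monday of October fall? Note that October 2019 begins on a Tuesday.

2019-10-14

October 2019 begins on a Tuesday, so the first Monday is October 7 (6 days later).
The 2nd Monday is 1 weeks later: 7 + 7 = 14.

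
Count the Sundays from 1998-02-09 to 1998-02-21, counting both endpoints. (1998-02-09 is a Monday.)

1998-02-09 is a Monday; the first Sunday on or after it is 1998-02-15 (6 days later).
From 1998-02-15 to 1998-02-21 is 21 − 15 = 6 days.
6 ÷ 7 = 0 full weeks with remainder 6, so 0 more Sundays after the first → 1.

1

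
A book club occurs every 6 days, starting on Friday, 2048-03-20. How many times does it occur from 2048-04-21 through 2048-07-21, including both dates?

Occurrences land 6·i days after 2048-03-20 for i = 0, 1, 2, …
2048-04-21 is 32 days after the start; 32 ÷ 6 = 5 remainder 2; since the remainder is 2, round up to i = 6. First occurrence in the window: #7 on 2048-04-25 (6×6 = 36 days in).
2048-07-21 is 123 days after the start; 123 ÷ 6 = 20 remainder 3. Last occurrence in the window: #21 on 2048-07-18.
Occurrences #7 through #21: 15 in total.

15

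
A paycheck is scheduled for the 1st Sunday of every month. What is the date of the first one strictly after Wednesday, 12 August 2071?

6 September 2071

August 2071 starts on a Saturday, so its 1st Sunday is 2 August 2071 (1 day in).
That is not after 12 August 2071, so look at September 2071.
September 2071 starts on a Tuesday, so its 1st Sunday is 6 September 2071 (5 days in).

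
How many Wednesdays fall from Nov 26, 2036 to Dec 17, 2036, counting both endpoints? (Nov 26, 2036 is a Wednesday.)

Nov 26, 2036 is a Wednesday; the first Wednesday on or after it is Nov 26, 2036.
From Nov 26, 2036 to Dec 17, 2036: 4 + 17 = 21 days (rest of Nov, Dec).
21 ÷ 7 = 3 full weeks with remainder 0, so 3 more Wednesdays after the first → 4.

4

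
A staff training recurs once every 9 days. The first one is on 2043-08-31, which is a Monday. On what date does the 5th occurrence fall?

The 5th occurrence is 4 intervals after the first: 4 × 9 = 36 days after 2043-08-31.
August has 31 days — 0 days to the end of August leaves 36.
September has 30 days (6 left).
6 days into October → 2043-10-06.

2043-10-06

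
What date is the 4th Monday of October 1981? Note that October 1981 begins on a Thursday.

26 October 1981

October 1981 begins on a Thursday, so the first Monday is October 5 (4 days later).
The 4th Monday is 3 weeks later: 5 + 21 = 26.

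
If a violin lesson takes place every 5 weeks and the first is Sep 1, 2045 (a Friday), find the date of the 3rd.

The 3rd occurrence is 2 intervals after the first: 2 × 35 = 70 days after Sep 1, 2045.
Sep has 30 days — 29 days to the end of Sep leaves 41.
Oct has 31 days (10 left).
10 days into Nov → Nov 10, 2045.

Nov 10, 2045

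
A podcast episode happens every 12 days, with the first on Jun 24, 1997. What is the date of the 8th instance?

The 8th occurrence is 7 intervals after the first: 7 × 12 = 84 days after Jun 24, 1997.
Jun has 30 days — 6 days to the end of Jun leaves 78.
Jul has 31 days (47 left).
Aug has 31 days (16 left).
16 days into Sep → Sep 16, 1997.

Sep 16, 1997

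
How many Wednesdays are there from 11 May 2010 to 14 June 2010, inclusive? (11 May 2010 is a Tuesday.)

5

11 May 2010 is a Tuesday; the first Wednesday on or after it is 12 May 2010 (1 day later).
From 12 May 2010 to 14 June 2010: 19 + 14 = 33 days (rest of May, June).
33 ÷ 7 = 4 full weeks with remainder 5, so 4 more Wednesdays after the first → 5.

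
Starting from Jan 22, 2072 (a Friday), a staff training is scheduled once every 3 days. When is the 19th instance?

Mar 16, 2072

The 19th occurrence is 18 intervals after the first: 18 × 3 = 54 days after Jan 22, 2072.
Jan has 31 days — 9 days to the end of Jan leaves 45.
Feb has 29 days (16 left).
16 days into Mar → Mar 16, 2072.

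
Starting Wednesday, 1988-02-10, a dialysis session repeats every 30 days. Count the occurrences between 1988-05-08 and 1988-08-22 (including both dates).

Occurrences land 30·i days after 1988-02-10 for i = 0, 1, 2, …
1988-05-08 is 88 days after the start; 88 ÷ 30 = 2 remainder 28; since the remainder is 28, round up to i = 3. First occurrence in the window: #4 on 1988-05-10 (3×30 = 90 days in).
1988-08-22 is 194 days after the start; 194 ÷ 30 = 6 remainder 14. Last occurrence in the window: #7 on 1988-08-08.
Occurrences #4 through #7: 4 in total.

4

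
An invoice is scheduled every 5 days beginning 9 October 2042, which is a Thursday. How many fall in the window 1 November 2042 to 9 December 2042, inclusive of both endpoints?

Occurrences land 5·i days after 9 October 2042 for i = 0, 1, 2, …
1 November 2042 is 23 days after the start; 23 ÷ 5 = 4 remainder 3; since the remainder is 3, round up to i = 5. First occurrence in the window: #6 on 3 November 2042 (5×5 = 25 days in).
9 December 2042 is 61 days after the start; 61 ÷ 5 = 12 remainder 1. Last occurrence in the window: #13 on 8 December 2042.
Occurrences #6 through #13: 8 in total.

8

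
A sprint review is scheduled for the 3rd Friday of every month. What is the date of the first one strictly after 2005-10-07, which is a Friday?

October 2005 starts on a Saturday; its first Friday is the 7th, so the 3rd Friday is the 21st — 2005-10-21.
2005-10-21 is after 2005-10-07, so that is the next one.

2005-10-21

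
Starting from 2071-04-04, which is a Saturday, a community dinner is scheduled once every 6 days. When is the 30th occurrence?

The 30th occurrence is 29 intervals after the first: 29 × 6 = 174 days after 2071-04-04.
April has 30 days — 26 days to the end of April leaves 148.
May has 31 days (117 left).
June has 30 days (87 left).
July has 31 days (56 left).
August has 31 days (25 left).
25 days into September → 2071-09-25.

2071-09-25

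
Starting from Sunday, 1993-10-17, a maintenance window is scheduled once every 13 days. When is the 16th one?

The 16th occurrence is 15 intervals after the first: 15 × 13 = 195 days after 1993-10-17.
October has 31 days — 14 days to the end of October leaves 181.
November has 30 days (151 left).
December has 31 days (120 left).
January has 31 days (89 left).
February has 28 days (61 left).
March has 31 days (30 left).
30 days into April → 1994-04-30.

1994-04-30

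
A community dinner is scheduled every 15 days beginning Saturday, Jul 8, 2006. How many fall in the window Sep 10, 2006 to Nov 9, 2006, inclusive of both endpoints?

Occurrences land 15·i days after Jul 8, 2006 for i = 0, 1, 2, …
Sep 10, 2006 is 64 days after the start; 64 ÷ 15 = 4 remainder 4; since the remainder is 4, round up to i = 5. First occurrence in the window: #6 on Sep 21, 2006 (5×15 = 75 days in).
Nov 9, 2006 is 124 days after the start; 124 ÷ 15 = 8 remainder 4. Last occurrence in the window: #9 on Nov 5, 2006.
Occurrences #6 through #9: 4 in total.

4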